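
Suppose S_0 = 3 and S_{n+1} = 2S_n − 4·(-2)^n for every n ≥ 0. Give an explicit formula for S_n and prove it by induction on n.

Claim: S_n = 2·2^n + (-2)^n.

Base case: S_0 = 3, and 2·2^0 + (-2)^0 = 2 + 1 = 3.
Assume S_j = 2·2^j + (-2)^j for some j ≥ 0.
Then S_{j+1} = 2S_j − 4·(-2)^j = 2·(2·2^j + (-2)^j) − 4·(-2)^j = 2·2^{j+1} + 2·(-2)^j − 4·(-2)^j = 2·2^{j+1} − 2·(-2)^j = 2·2^{j+1} + (-2)^{j+1}.
Hence S_n = 2·2^n + (-2)^n for every n ≥ 0, by induction.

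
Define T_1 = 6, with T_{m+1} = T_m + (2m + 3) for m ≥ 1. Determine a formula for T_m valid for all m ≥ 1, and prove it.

Claim: T_m = m^2 + 2m + 3.

Base case: T_1 = 6, and 1^2 + 2·1 + 3 = 6.
Assume T_r = r^2 + 2r + 3.
Then T_{r+1} = T_r + (2r + 3) = (r^2 + 2r + 3) + (2r + 3) = r^2 + 4r + 6,
and (r+1)^2 + 2·(r+1) + 3 = r^2 + 4r + 6.
By induction, T_m = m^2 + 2m + 3 for all m ≥ 1.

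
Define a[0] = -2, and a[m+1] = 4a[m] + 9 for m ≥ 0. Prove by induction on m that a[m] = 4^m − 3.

Base case: a[0] = -2, and 4^0 − 3 = 1 − 3 = -2.
Assume a[r] = 4^r − 3 for some r ≥ 0.
Then a[r+1] = 4a[r] + 9 = 4·(4^r − 3) + 9 = 4^{r+1} − 12 + 9 = 4^{r+1} − 3.
This completes the inductive step, so a[m] = 4^m − 3 for all m ≥ 0.

a[m] = 4^m − 3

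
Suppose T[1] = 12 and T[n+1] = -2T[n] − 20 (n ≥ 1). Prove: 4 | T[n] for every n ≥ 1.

Base case: T[1] = 12 = 4·3, so 4 | T[1].
Assume 4 | T[k], so T[k] = 4t for some integer t.
Then T[k+1] = -2T[k] − 20 = -2·(4t) − 20 = 4(-2t − 5), so 4 | T[k+1].
This completes the inductive step, so 4 | T[n] for all n ≥ 1.

4 | T[n]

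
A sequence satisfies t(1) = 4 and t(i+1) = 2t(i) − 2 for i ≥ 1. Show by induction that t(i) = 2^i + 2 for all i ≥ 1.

Base case: t(1) = 4, and 2^1 + 2 = 2 + 2 = 4.
Assume t(j) = 2^j + 2 for some j ≥ 1.
Then t(j+1) = 2t(j) − 2 = 2·(2^j + 2) − 2 = 2^{j+1} + 4 − 2 = 2^{j+1} + 2.
So the formula holds for j+1, and by induction t(i) = 2^i + 2 for all i ≥ 1.

t(i) = 2^i + 2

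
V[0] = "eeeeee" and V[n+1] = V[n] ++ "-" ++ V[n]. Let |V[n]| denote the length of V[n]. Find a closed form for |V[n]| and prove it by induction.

Claim: |V[n]| = 7·2^n − 1.

Base case: |V[0]| = 6, and 7·2^0 − 1 = 6.
Assume |V[k]| = 7·2^k − 1.
Then |V[k+1]| = |V[k]| + 1 + |V[k]| = 2|V[k]| + 1 = 2(7·2^k − 1) + 1 = 7·2^{k+1} − 2 + 1 = 7·2^{k+1} − 1.
This completes the inductive step, so |V[n]| = 7·2^n − 1 for all n ≥ 0.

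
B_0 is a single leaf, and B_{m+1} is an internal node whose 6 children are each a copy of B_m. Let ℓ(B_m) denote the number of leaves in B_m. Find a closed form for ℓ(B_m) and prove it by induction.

Claim: ℓ(B_m) = 6^m.

Base case: ℓ(B_0) = 1, and 6^0 = 1.
Assume ℓ(B_k) = 6^k.
Then ℓ(B_{k+1}) = 6·ℓ(B_k) = 6·6^k = 6^{k+1}.
So the formula holds for k+1, and by induction ℓ(B_m) = 6^m for all m ≥ 0.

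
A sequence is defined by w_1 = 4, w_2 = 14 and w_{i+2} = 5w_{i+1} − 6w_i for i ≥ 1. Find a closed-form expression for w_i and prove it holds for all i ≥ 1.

Claim: w_i = -2^i + 2·3^i.

Base cases: w_1 = 4 and -2^1 + 2·3^1 = 4; w_2 = 14 and -2^2 + 2·3^2 = 14.
Assume w_t = -2^t + 2·3^t for all 1 ≤ t ≤ j, where j ≥ 2.
Then w_{j+1} = 5w_j − 6w_{j−1} = 5·(-2^j + 2·3^j) − 6·(-2^{j−1} + 2·3^{j−1}) = -(5·2 − 6)2^{j−1} + 2·(5·3 − 6)3^{j−1} = -4·2^{j−1} + 18·3^{j−1} = -2^{j+1} + 2·3^{j+1}.
This completes the inductive step, so w_i = -2^i + 2·3^i for all i ≥ 1.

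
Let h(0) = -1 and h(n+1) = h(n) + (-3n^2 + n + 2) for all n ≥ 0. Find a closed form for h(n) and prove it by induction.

Claim: h(n) = -n^3 + 2n^2 + n − 1.

Base case: h(0) = -1, and -0^3 + 2·0^2 + 0 − 1 = -1.
Assume h(r) = -r^3 + 2r^2 + r − 1.
Then h(r+1) = h(r) + (-3r^2 + r + 2) = (-r^3 + 2r^2 + r − 1) + (-3r^2 + r + 2) = -r^3 − r^2 + 2r + 1,
and -(r+1)^3 + 2·(r+1)^2 + (r+1) − 1 = -r^3 − r^2 + 2r + 1.
This completes the inductive step, so h(n) = -n^3 + 2n^2 + n − 1 for all n ≥ 0.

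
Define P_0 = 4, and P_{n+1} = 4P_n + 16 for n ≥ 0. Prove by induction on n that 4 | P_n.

Base case: P_0 = 4 = 4·1, so 4 | P_0.
Assume 4 | P_j, so P_j = 4t for some integer t.
Then P_{j+1} = 4P_j + 16 = 4·(4t) + 16 = 4(4t + 4), so 4 | P_{j+1}.
Hence 4 | P_n for every n ≥ 0, by induction.

4 | P_n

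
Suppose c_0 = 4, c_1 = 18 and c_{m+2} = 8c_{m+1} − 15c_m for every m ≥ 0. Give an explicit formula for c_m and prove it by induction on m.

Claim: c_m = 3·5^m + 3^m.

Base cases: c_0 = 4 and 3·5^0 + 3^0 = 4; c_1 = 18 and 3·5^1 + 3^1 = 18.
Assume c_j = 3·5^j + 3^j for all 0 ≤ j ≤ r, where r ≥ 1.
Then c_{r+1} = 8c_r − 15c_{r−1} = 8·(3·5^r + 3^r) − 15·(3·5^{r−1} + 3^{r−1}) = 3·(8·5 − 15)5^{r−1} + (8·3 − 15)3^{r−1} = 75·5^{r−1} + 9·3^{r−1} = 3·5^{r+1} + 3^{r+1}.
This completes the inductive step, so c_m = 3·5^m + 3^m for all m ≥ 0.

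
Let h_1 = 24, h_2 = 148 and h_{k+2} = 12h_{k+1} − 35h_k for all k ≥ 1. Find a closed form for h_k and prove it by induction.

Claim: h_k = 2·5^k + 2·7^k.

Base cases: h_1 = 24 and 2·5^1 + 2·7^1 = 24; h_2 = 148 and 2·5^2 + 2·7^2 = 148.
Assume h_i = 2·5^i + 2·7^i for all 1 ≤ i ≤ j, where j ≥ 2.
Then h_{j+1} = 12h_j − 35h_{j−1} = 12·(2·5^j + 2·7^j) − 35·(2·5^{j−1} + 2·7^{j−1}) = 2·(12·5 − 35)5^{j−1} + 2·(12·7 − 35)7^{j−1} = 50·5^{j−1} + 98·7^{j−1} = 2·5^{j+1} + 2·7^{j+1}.
This completes the inductive step, so h_k = 2·5^k + 2·7^k for all k ≥ 1.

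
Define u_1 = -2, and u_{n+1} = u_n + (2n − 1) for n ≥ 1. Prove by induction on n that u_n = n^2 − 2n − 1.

Base case: u_1 = -2, and 1^2 − 2·1 − 1 = -2.
Assume u_r = r^2 − 2r − 1.
Then u_{r+1} = u_r + (2r − 1) = (r^2 − 2r − 1) + (2r − 1) = r^2 − 2,
and (r+1)^2 − 2·(r+1) − 1 = r^2 − 2.
By induction, u_n = n^2 − 2n − 1 for all n ≥ 1.

u_n = n^2 − 2n − 1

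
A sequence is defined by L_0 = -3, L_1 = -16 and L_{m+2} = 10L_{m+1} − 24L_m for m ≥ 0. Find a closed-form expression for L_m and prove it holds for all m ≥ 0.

Claim: L_m = -4^m − 2·6^m.

Base cases: L_0 = -3 and -4^0 − 2·6^0 = -3; L_1 = -16 and -4^1 − 2·6^1 = -16.
Assume L_j = -4^j − 2·6^j for all 0 ≤ j ≤ r, where r ≥ 1.
Then L_{r+1} = 10L_r − 24L_{r−1} = 10·(-4^r − 2·6^r) − 24·(-4^{r−1} − 2·6^{r−1}) = -(10·4 − 24)4^{r−1} − 2·(10·6 − 24)6^{r−1} = -16·4^{r−1} − 72·6^{r−1} = -4^{r+1} − 2·6^{r+1}.
This completes the inductive step, so L_m = -4^m − 2·6^m for all m ≥ 0.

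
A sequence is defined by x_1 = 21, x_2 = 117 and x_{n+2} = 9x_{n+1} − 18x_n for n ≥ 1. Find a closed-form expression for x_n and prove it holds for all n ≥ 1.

Claim: x_n = 3·6^n + 3^n.

Base cases: x_1 = 21 and 3·6^1 + 3^1 = 21; x_2 = 117 and 3·6^2 + 3^2 = 117.
Assume x_j = 3·6^j + 3^j for all 1 ≤ j ≤ r, where r ≥ 2.
Then x_{r+1} = 9x_r − 18x_{r−1} = 9·(3·6^r + 3^r) − 18·(3·6^{r−1} + 3^{r−1}) = 3·(9·6 − 18)6^{r−1} + (9·3 − 18)3^{r−1} = 108·6^{r−1} + 9·3^{r−1} = 3·6^{r+1} + 3^{r+1}.
This completes the inductive step, so x_n = 3·6^n + 3^n for all n ≥ 1.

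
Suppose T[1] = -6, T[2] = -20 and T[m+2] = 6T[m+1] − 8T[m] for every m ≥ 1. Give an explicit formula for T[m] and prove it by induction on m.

Claim: T[m] = -2^m − 4^m.

Base cases: T[1] = -6 and -2^1 − 4^1 = -6; T[2] = -20 and -2^2 − 4^2 = -20.
Assume T[i] = -2^i − 4^i for all 1 ≤ i ≤ j, where j ≥ 2.
Then T[j+1] = 6T[j] − 8T[j−1] = 6·(-2^j − 4^j) − 8·(-2^{j−1} − 4^{j−1}) = -(6·2 − 8)2^{j−1} − (6·4 − 8)4^{j−1} = -4·2^{j−1} − 16·4^{j−1} = -2^{j+1} − 4^{j+1}.
This completes the inductive step, so T[m] = -2^m − 4^m for all m ≥ 1.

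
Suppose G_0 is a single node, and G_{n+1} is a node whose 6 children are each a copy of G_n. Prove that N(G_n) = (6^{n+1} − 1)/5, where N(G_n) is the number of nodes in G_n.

Base case: N(G_0) = 1, and (6^{0+1} − 1)/5 = 1.
Assume N(G_k) = (6^{k+1} − 1)/5.
Then N(G_{k+1}) = 1 + 6N(G_k) = 1 + 6·(6^{k+1} − 1)/5 = 1 + (6^{k+2} − 6)/5 = (5 + 6^{k+2} − 6)/5 = (6^{k+2} − 1)/5.
This completes the inductive step, so N(G_n) = (6^{n+1} − 1)/5 for all n ≥ 0.

N(G_n) = (6^{n+1} − 1)/5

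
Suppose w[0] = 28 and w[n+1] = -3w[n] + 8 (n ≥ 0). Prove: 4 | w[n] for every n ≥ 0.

Base case: w[0] = 28 = 4·7, so 4 | w[0].
Assume 4 | w[k], so w[k] = 4t for some integer t.
Then w[k+1] = -3w[k] + 8 = -3·(4t) + 8 = 4(-3t + 2), so 4 | w[k+1].
Hence 4 | w[n] for every n ≥ 0, by induction.

4 | w[n]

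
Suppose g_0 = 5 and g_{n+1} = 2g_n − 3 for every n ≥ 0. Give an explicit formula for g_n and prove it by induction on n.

Claim: g_n = 2^{n+1} + 3.

Base case: g_0 = 5, and 2^{0+1} + 3 = 2 + 3 = 5.
Assume g_k = 2^{k+1} + 3 for some k ≥ 0.
Then g_{k+1} = 2g_k − 3 = 2·(2^{k+1} + 3) − 3 = 2^{k+2} + 6 − 3 = 2^{k+2} + 3.
This completes the inductive step, so g_n = 2^{n+1} + 3 for all n ≥ 0.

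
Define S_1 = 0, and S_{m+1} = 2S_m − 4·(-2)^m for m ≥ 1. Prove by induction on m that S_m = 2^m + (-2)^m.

Base case: S_1 = 0, and 2^1 + (-2)^1 = 2 − 2 = 0.
Assume S_j = 2^j + (-2)^j for some j ≥ 1.
Then S_{j+1} = 2S_j − 4·(-2)^j = 2·(2^j + (-2)^j) − 4·(-2)^j = 2^{j+1} + 2·(-2)^j − 4·(-2)^j = 2^{j+1} − 2·(-2)^j = 2^{j+1} + (-2)^{j+1}.
So the formula holds for j+1, and by induction S_m = 2^m + (-2)^m for all m ≥ 1.

S_m = 2^m + (-2)^m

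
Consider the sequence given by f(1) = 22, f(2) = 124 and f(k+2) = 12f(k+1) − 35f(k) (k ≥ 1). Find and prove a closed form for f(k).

Claim: f(k) = 3·5^k + 7^k.

Base cases: f(1) = 22 and 3·5^1 + 7^1 = 22; f(2) = 124 and 3·5^2 + 7^2 = 124.
Assume f(i) = 3·5^i + 7^i for all 1 ≤ i ≤ j, where j ≥ 2.
Then f(j+1) = 12f(j) − 35f(j−1) = 12·(3·5^j + 7^j) − 35·(3·5^{j−1} + 7^{j−1}) = 3·(12·5 − 35)5^{j−1} + (12·7 − 35)7^{j−1} = 75·5^{j−1} + 49·7^{j−1} = 3·5^{j+1} + 7^{j+1}.
This completes the inductive step, so f(k) = 3·5^k + 7^k for all k ≥ 1.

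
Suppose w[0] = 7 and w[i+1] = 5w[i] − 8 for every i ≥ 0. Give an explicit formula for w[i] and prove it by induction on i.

Claim: w[i] = 5^{i+1} + 2.

Base case: w[0] = 7, and 5^{0+1} + 2 = 5 + 2 = 7.
Assume w[j] = 5^{j+1} + 2 for some j ≥ 0.
Then w[j+1] = 5w[j] − 8 = 5·(5^{j+1} + 2) − 8 = 5^{j+2} + 10 − 8 = 5^{j+2} + 2.
Hence w[i] = 5^{i+1} + 2 for every i ≥ 0, by induction.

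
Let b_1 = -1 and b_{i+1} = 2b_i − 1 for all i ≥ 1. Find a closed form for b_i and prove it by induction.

Claim: b_i = -2^i + 1.

Base case: b_1 = -1, and -2^1 + 1 = -2 + 1 = -1.
Assume b_k = -2^k + 1 for some k ≥ 1.
Then b_{k+1} = 2b_k − 1 = 2·(-2^k + 1) − 1 = -2^{k+1} + 2 − 1 = -2^{k+1} + 1.
This completes the inductive step, so b_i = -2^i + 1 for all i ≥ 1.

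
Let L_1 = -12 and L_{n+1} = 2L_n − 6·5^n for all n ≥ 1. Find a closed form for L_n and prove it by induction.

Claim: L_n = -2^n − 2·5^n.

Base case: L_1 = -12, and -2^1 − 2·5^1 = -2 − 10 = -12.
Assume L_m = -2^m − 2·5^m for some m ≥ 1.
Then L_{m+1} = 2L_m − 6·5^m = 2·(-2^m − 2·5^m) − 6·5^m = -2^{m+1} − 4·5^m − 6·5^m = -2^{m+1} − 10·5^m = -2^{m+1} − 2·5^{m+1}.
This completes the inductive step, so L_n = -2^n − 2·5^n for all n ≥ 1.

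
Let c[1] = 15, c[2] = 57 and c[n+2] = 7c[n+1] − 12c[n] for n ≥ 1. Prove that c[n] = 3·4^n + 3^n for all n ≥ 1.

Base cases: c[1] = 15 and 3·4^1 + 3^1 = 15; c[2] = 57 and 3·4^2 + 3^2 = 57.
Assume c[j] = 3·4^j + 3^j for all 1 ≤ j ≤ m, where m ≥ 2.
Then c[m+1] = 7c[m] − 12c[m−1] = 7·(3·4^m + 3^m) − 12·(3·4^{m−1} + 3^{m−1}) = 3·(7·4 − 12)4^{m−1} + (7·3 − 12)3^{m−1} = 48·4^{m−1} + 9·3^{m−1} = 3·4^{m+1} + 3^{m+1}.
This completes the inductive step, so c[n] = 3·4^n + 3^n for all n ≥ 1.

c[n] = 3·4^n + 3^n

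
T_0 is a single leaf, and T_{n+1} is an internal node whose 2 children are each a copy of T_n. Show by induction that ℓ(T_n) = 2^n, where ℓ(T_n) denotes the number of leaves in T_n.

Base case: ℓ(T_0) = 1, and 2^0 = 1.
Assume ℓ(T_k) = 2^k.
Then ℓ(T_{k+1}) = 2·ℓ(T_k) = 2·2^k = 2^{k+1}.
By induction, ℓ(T_n) = 2^n for all n ≥ 0.

ℓ(T_n) = 2^n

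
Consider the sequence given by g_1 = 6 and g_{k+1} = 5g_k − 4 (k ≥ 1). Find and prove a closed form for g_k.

Claim: g_k = 5^k + 1.

Base case: g_1 = 6, and 5^1 + 1 = 5 + 1 = 6.
Assume g_j = 5^j + 1 for some j ≥ 1.
Then g_{j+1} = 5g_j − 4 = 5·(5^j + 1) − 4 = 5^{j+1} + 5 − 4 = 5^{j+1} + 1.
This completes the inductive step, so g_k = 5^k + 1 for all k ≥ 1.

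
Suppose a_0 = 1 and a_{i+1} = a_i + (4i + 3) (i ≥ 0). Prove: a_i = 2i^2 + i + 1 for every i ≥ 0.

Base case: a_0 = 1, and 2·0^2 + 0 + 1 = 1.
Assume a_j = 2j^2 + j + 1.
Then a_{j+1} = a_j + (4j + 3) = (2j^2 + j + 1) + (4j + 3) = 2j^2 + 5j + 4,
and 2·(j+1)^2 + (j+1) + 1 = 2j^2 + 5j + 4.
This completes the inductive step, so a_i = 2i^2 + i + 1 for all i ≥ 0.

a_i = 2i^2 + i + 1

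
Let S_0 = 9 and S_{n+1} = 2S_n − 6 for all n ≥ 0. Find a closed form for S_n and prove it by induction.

Claim: S_n = 3·2^n + 6.

Base case: S_0 = 9, and 3·2^0 + 6 = 3 + 6 = 9.
Assume S_m = 3·2^m + 6 for some m ≥ 0.
Then S_{m+1} = 2S_m − 6 = 2·(3·2^m + 6) − 6 = 6·2^m + 12 − 6 = 3·2^{m+1} + 6.
So the formula holds for m+1, and by induction S_n = 3·2^n + 6 for all n ≥ 0.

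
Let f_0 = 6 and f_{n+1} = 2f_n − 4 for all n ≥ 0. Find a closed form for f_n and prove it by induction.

Claim: f_n = 2^{n+1} + 4.

Base case: f_0 = 6, and 2^{0+1} + 4 = 2 + 4 = 6.
Assume f_k = 2^{k+1} + 4 for some k ≥ 0.
Then f_{k+1} = 2f_k − 4 = 2·(2^{k+1} + 4) − 4 = 2^{k+2} + 8 − 4 = 2^{k+2} + 4.
This completes the inductive step, so f_n = 2^{n+1} + 4 for all n ≥ 0.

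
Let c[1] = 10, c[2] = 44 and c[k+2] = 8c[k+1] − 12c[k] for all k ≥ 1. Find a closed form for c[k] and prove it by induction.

Claim: c[k] = 6^k + 2·2^k.

Base cases: c[1] = 10 and 6^1 + 2·2^1 = 10; c[2] = 44 and 6^2 + 2·2^2 = 44.
Assume c[j] = 6^j + 2·2^j for all 1 ≤ j ≤ m, where m ≥ 2.
Then c[m+1] = 8c[m] − 12c[m−1] = 8·(6^m + 2·2^m) − 12·(6^{m−1} + 2·2^{m−1}) = (8·6 − 12)6^{m−1} + 2·(8·2 − 12)2^{m−1} = 36·6^{m−1} + 8·2^{m−1} = 6^{m+1} + 2·2^{m+1}.
By strong induction, c[k] = 6^k + 2·2^k for all k ≥ 1.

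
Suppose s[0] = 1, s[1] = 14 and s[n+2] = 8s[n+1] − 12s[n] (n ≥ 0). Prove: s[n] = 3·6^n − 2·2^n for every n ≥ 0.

Base cases: s[0] = 1 and 3·6^0 − 2·2^0 = 1; s[1] = 14 and 3·6^1 − 2·2^1 = 14.
Assume s[j] = 3·6^j − 2·2^j for all 0 ≤ j ≤ k, where k ≥ 1.
Then s[k+1] = 8s[k] − 12s[k−1] = 8·(3·6^k − 2·2^k) − 12·(3·6^{k−1} − 2·2^{k−1}) = 3·(8·6 − 12)6^{k−1} − 2·(8·2 − 12)2^{k−1} = 108·6^{k−1} − 8·2^{k−1} = 3·6^{k+1} − 2·2^{k+1}.
So the formula holds for k+1, and by strong induction s[n] = 3·6^n − 2·2^n for all n ≥ 0.

s[n] = 3·6^n − 2·2^n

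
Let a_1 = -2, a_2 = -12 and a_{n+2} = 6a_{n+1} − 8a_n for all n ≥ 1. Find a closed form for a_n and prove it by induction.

Claim: a_n = 2^n − 4^n.

Base cases: a_1 = -2 and 2^1 − 4^1 = -2; a_2 = -12 and 2^2 − 4^2 = -12.
Assume a_j = 2^j − 4^j for all 1 ≤ j ≤ k, where k ≥ 2.
Then a_{k+1} = 6a_k − 8a_{k−1} = 6·(2^k − 4^k) − 8·(2^{k−1} − 4^{k−1}) = (6·2 − 8)2^{k−1} − (6·4 − 8)4^{k−1} = 4·2^{k−1} − 16·4^{k−1} = 2^{k+1} − 4^{k+1}.
So the formula holds for k+1, and by strong induction a_n = 2^n − 4^n for all n ≥ 1.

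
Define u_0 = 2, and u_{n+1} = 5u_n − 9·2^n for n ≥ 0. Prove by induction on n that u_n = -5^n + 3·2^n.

Base case: u_0 = 2, and -5^0 + 3·2^0 = -1 + 3 = 2.
Assume u_j = -5^j + 3·2^j for some j ≥ 0.
Then u_{j+1} = 5u_j − 9·2^j = 5·(-5^j + 3·2^j) − 9·2^j = -5^{j+1} + 15·2^j − 9·2^j = -5^{j+1} + 6·2^j = -5^{j+1} + 3·2^{j+1}.
So the formula holds for j+1, and by induction u_n = -5^n + 3·2^n for all n ≥ 0.

u_n = -5^n + 3·2^n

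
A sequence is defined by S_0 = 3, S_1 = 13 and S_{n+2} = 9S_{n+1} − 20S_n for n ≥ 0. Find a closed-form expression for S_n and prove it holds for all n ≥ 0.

Claim: S_n = 2·4^n + 5^n.

Base cases: S_0 = 3 and 2·4^0 + 5^0 = 3; S_1 = 13 and 2·4^1 + 5^1 = 13.
Assume S_j = 2·4^j + 5^j for all 0 ≤ j ≤ k, where k ≥ 1.
Then S_{k+1} = 9S_k − 20S_{k−1} = 9·(2·4^k + 5^k) − 20·(2·4^{k−1} + 5^{k−1}) = 2·(9·4 − 20)4^{k−1} + (9·5 − 20)5^{k−1} = 32·4^{k−1} + 25·5^{k−1} = 2·4^{k+1} + 5^{k+1}.
So the formula holds for k+1, and by strong induction S_n = 2·4^n + 5^n for all n ≥ 0.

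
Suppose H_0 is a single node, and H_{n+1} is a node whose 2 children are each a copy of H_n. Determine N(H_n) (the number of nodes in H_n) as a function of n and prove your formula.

Claim: N(H_n) = 2^{n+1} − 1.

Base case: N(H_0) = 1, and 2^{0+1} − 1 = 1.
Assume N(H_m) = 2^{m+1} − 1.
Then N(H_{m+1}) = 1 + 2N(H_m) = 1 + 2(2^{m+1} − 1) = 2^{m+2} − 2 + 1 = 2^{m+2} − 1.
Hence N(H_n) = 2^{n+1} − 1 for every n ≥ 0, by induction.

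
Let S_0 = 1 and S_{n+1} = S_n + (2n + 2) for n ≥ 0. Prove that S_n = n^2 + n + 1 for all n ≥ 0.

Base case: S_0 = 1, and 0^2 + 0 + 1 = 1.
Assume S_m = m^2 + m + 1.
Then S_{m+1} = S_m + (2m + 2) = (m^2 + m + 1) + (2m + 2) = m^2 + 3m + 3,
and (m+1)^2 + (m+1) + 1 = m^2 + 3m + 3.
This completes the inductive step, so S_n = n^2 + n + 1 for all n ≥ 0.

S_n = n^2 + n + 1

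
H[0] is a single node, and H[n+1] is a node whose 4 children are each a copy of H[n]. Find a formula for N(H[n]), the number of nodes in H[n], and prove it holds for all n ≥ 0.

Claim: N(H[n]) = (4^{n+1} − 1)/3.

Base case: N(H[0]) = 1, and (4^{0+1} − 1)/3 = 1.
Assume N(H[r]) = (4^{r+1} − 1)/3.
Then N(H[r+1]) = 1 + 4N(H[r]) = 1 + 4·(4^{r+1} − 1)/3 = 1 + (4^{r+2} − 4)/3 = (3 + 4^{r+2} − 4)/3 = (4^{r+2} − 1)/3.
So the formula holds for r+1, and by induction N(H[n]) = (4^{n+1} − 1)/3 for all n ≥ 0.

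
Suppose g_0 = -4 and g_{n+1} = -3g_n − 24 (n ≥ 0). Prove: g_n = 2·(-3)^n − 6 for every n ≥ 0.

Base case: g_0 = -4, and 2·(-3)^0 − 6 = 2 − 6 = -4.
Assume g_m = 2·(-3)^m − 6 for some m ≥ 0.
Then g_{m+1} = -3g_m − 24 = -3·(2·(-3)^m − 6) − 24 = -6·(-3)^m + 18 − 24 = 2·(-3)^{m+1} − 6.
This completes the inductive step, so g_n = 2·(-3)^n − 6 for all n ≥ 0.

g_n = 2·(-3)^n − 6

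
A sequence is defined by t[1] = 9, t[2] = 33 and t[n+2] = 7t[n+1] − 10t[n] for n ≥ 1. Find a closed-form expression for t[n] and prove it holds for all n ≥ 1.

Claim: t[n] = 5^n + 2·2^n.

Base cases: t[1] = 9 and 5^1 + 2·2^1 = 9; t[2] = 33 and 5^2 + 2·2^2 = 33.
Assume t[j] = 5^j + 2·2^j for all 1 ≤ j ≤ r, where r ≥ 2.
Then t[r+1] = 7t[r] − 10t[r−1] = 7·(5^r + 2·2^r) − 10·(5^{r−1} + 2·2^{r−1}) = (7·5 − 10)5^{r−1} + 2·(7·2 − 10)2^{r−1} = 25·5^{r−1} + 8·2^{r−1} = 5^{r+1} + 2·2^{r+1}.
By strong induction, t[n] = 5^n + 2·2^n for all n ≥ 1.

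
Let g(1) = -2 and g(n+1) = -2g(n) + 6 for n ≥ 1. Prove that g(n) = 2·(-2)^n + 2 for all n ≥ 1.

Base case: g(1) = -2, and 2·(-2)^1 + 2 = -4 + 2 = -2.
Assume g(r) = 2·(-2)^r + 2 for some r ≥ 1.
Then g(r+1) = -2g(r) + 6 = -2·(2·(-2)^r + 2) + 6 = -4·(-2)^r − 4 + 6 = 2·(-2)^{r+1} + 2.
So the formula holds for r+1, and by induction g(n) = 2·(-2)^n + 2 for all n ≥ 1.

g(n) = 2·(-2)^n + 2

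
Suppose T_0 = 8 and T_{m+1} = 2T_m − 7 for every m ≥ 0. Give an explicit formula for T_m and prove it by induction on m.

Claim: T_m = 2^m + 7.

Base case: T_0 = 8, and 2^0 + 7 = 1 + 7 = 8.
Assume T_k = 2^k + 7 for some k ≥ 0.
Then T_{k+1} = 2T_k − 7 = 2·(2^k + 7) − 7 = 2^{k+1} + 14 − 7 = 2^{k+1} + 7.
This completes the inductive step, so T_m = 2^m + 7 for all m ≥ 0.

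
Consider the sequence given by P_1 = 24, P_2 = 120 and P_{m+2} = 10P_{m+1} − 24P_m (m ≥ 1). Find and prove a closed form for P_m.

Claim: P_m = 3·4^m + 2·6^m.

Base cases: P_1 = 24 and 3·4^1 + 2·6^1 = 24; P_2 = 120 and 3·4^2 + 2·6^2 = 120.
Assume P_j = 3·4^j + 2·6^j for all 1 ≤ j ≤ r, where r ≥ 2.
Then P_{r+1} = 10P_r − 24P_{r−1} = 10·(3·4^r + 2·6^r) − 24·(3·4^{r−1} + 2·6^{r−1}) = 3·(10·4 − 24)4^{r−1} + 2·(10·6 − 24)6^{r−1} = 48·4^{r−1} + 72·6^{r−1} = 3·4^{r+1} + 2·6^{r+1}.
Hence P_m = 3·4^m + 2·6^m for every m ≥ 1, by strong induction.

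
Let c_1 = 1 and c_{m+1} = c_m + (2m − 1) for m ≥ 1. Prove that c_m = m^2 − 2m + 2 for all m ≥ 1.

Base case: c_1 = 1, and 1^2 − 2·1 + 2 = 1.
Assume c_k = k^2 − 2k + 2.
Then c_{k+1} = c_k + (2k − 1) = (k^2 − 2k + 2) + (2k − 1) = k^2 + 1,
and (k+1)^2 − 2·(k+1) + 2 = k^2 + 1.
Hence c_m = m^2 − 2m + 2 for every m ≥ 1, by induction.

c_m = m^2 − 2m + 2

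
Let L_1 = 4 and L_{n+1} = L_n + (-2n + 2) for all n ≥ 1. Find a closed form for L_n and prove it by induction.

Claim: L_n = -n^2 + 3n + 2.

Base case: L_1 = 4, and -1^2 + 3·1 + 2 = 4.
Assume L_m = -m^2 + 3m + 2.
Then L_{m+1} = L_m + (-2m + 2) = (-m^2 + 3m + 2) + (-2m + 2) = -m^2 + m + 4,
and -(m+1)^2 + 3·(m+1) + 2 = -m^2 + m + 4.
This completes the inductive step, so L_n = -n^2 + 3n + 2 for all n ≥ 1.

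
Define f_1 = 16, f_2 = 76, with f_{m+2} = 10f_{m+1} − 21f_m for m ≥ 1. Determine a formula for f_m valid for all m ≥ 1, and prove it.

Claim: f_m = 3·3^m + 7^m.

Base cases: f_1 = 16 and 3·3^1 + 7^1 = 16; f_2 = 76 and 3·3^2 + 7^2 = 76.
Assume f_i = 3·3^i + 7^i for all 1 ≤ i ≤ j, where j ≥ 2.
Then f_{j+1} = 10f_j − 21f_{j−1} = 10·(3·3^j + 7^j) − 21·(3·3^{j−1} + 7^{j−1}) = 3·(10·3 − 21)3^{j−1} + (10·7 − 21)7^{j−1} = 27·3^{j−1} + 49·7^{j−1} = 3·3^{j+1} + 7^{j+1}.
Hence f_m = 3·3^m + 7^m for every m ≥ 1, by strong induction.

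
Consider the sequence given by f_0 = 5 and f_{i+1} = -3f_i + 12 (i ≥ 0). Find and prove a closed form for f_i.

Claim: f_i = 2·(-3)^i + 3.

Base case: f_0 = 5, and 2·(-3)^0 + 3 = 2 + 3 = 5.
Assume f_k = 2·(-3)^k + 3 for some k ≥ 0.
Then f_{k+1} = -3f_k + 12 = -3·(2·(-3)^k + 3) + 12 = -6·(-3)^k − 9 + 12 = 2·(-3)^{k+1} + 3.
This completes the inductive step, so f_i = 2·(-3)^i + 3 for all i ≥ 0.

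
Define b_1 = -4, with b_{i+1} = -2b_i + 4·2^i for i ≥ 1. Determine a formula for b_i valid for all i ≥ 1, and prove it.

Claim: b_i = 3·(-2)^i + 2^i.

Base case: b_1 = -4, and 3·(-2)^1 + 2^1 = -6 + 2 = -4.
Assume b_r = 3·(-2)^r + 2^r for some r ≥ 1.
Then b_{r+1} = -2b_r + 4·2^r = -2·(3·(-2)^r + 2^r) + 4·2^r = 3·(-2)^{r+1} − 2·2^r + 4·2^r = 3·(-2)^{r+1} + 2·2^r = 3·(-2)^{r+1} + 2^{r+1}.
This completes the inductive step, so b_i = 3·(-2)^i + 2^i for all i ≥ 1.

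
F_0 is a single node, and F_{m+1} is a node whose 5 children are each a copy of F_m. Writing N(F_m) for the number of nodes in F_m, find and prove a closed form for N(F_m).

Claim: N(F_m) = (5^{m+1} − 1)/4.

Base case: N(F_0) = 1, and (5^{0+1} − 1)/4 = 1.
Assume N(F_k) = (5^{k+1} − 1)/4.
Then N(F_{k+1}) = 1 + 5N(F_k) = 1 + 5·(5^{k+1} − 1)/4 = 1 + (5^{k+2} − 5)/4 = (4 + 5^{k+2} − 5)/4 = (5^{k+2} − 1)/4.
So the formula holds for k+1, and by induction N(F_m) = (5^{m+1} − 1)/4 for all m ≥ 0.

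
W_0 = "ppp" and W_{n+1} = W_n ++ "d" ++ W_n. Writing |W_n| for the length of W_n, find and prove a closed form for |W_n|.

Claim: |W_n| = 2^{n+2} − 1.

Base case: |W_0| = 3, and 2^{0+2} − 1 = 3.
Assume |W_r| = 2^{r+2} − 1.
Then |W_{r+1}| = |W_r| + 1 + |W_r| = 2|W_r| + 1 = 2(2^{r+2} − 1) + 1 = 2^{r+3} − 2 + 1 = 2^{r+3} − 1.
By induction, |W_n| = 2^{n+2} − 1 for all n ≥ 0.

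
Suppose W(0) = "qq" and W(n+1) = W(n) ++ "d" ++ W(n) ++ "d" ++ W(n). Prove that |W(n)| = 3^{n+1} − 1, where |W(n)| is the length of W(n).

Base case: |W(0)| = 2, and 3^{0+1} − 1 = 2.
Assume |W(k)| = 3^{k+1} − 1.
Then |W(k+1)| = 3|W(k)| + 2 = 3(3^{k+1} − 1) + 2 = 3^{k+2} − 3 + 2 = 3^{k+2} − 1.
By induction, |W(n)| = 3^{n+1} − 1 for all n ≥ 0.

|W(n)| = 3^{n+1} − 1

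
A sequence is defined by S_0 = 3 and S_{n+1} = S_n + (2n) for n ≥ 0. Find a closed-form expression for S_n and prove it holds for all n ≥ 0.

Claim: S_n = n^2 − n + 3.

Base case: S_0 = 3, and 0^2 − 0 + 3 = 3.
Assume S_j = j^2 − j + 3.
Then S_{j+1} = S_j + (2j) = (j^2 − j + 3) + (2j) = j^2 + j + 3,
and (j+1)^2 − (j+1) + 3 = j^2 + j + 3.
Hence S_n = n^2 − n + 3 for every n ≥ 0, by induction.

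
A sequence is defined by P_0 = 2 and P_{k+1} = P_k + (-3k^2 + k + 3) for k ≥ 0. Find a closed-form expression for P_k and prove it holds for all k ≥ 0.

Claim: P_k = -k^3 + 2k^2 + 2k + 2.

Base case: P_0 = 2, and -0^3 + 2·0^2 + 2·0 + 2 = 2.
Assume P_m = -m^3 + 2m^2 + 2m + 2.
Then P_{m+1} = P_m + (-3m^2 + m + 3) = (-m^3 + 2m^2 + 2m + 2) + (-3m^2 + m + 3) = -m^3 − m^2 + 3m + 5,
and -(m+1)^3 + 2·(m+1)^2 + 2·(m+1) + 2 = -m^3 − m^2 + 3m + 5.
Hence P_k = -k^3 + 2k^2 + 2k + 2 for every k ≥ 0, by induction.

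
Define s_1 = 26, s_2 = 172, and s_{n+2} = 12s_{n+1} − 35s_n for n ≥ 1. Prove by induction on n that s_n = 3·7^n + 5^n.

Base cases: s_1 = 26 and 3·7^1 + 5^1 = 26; s_2 = 172 and 3·7^2 + 5^2 = 172.
Assume s_j = 3·7^j + 5^j for all 1 ≤ j ≤ m, where m ≥ 2.
Then s_{m+1} = 12s_m − 35s_{m−1} = 12·(3·7^m + 5^m) − 35·(3·7^{m−1} + 5^{m−1}) = 3·(12·7 − 35)7^{m−1} + (12·5 − 35)5^{m−1} = 147·7^{m−1} + 25·5^{m−1} = 3·7^{m+1} + 5^{m+1}.
By strong induction, s_n = 3·7^n + 5^n for all n ≥ 1.

s_n = 3·7^n + 5^n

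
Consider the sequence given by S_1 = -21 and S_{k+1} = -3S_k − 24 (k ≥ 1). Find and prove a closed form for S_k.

Claim: S_k = 5·(-3)^k − 6.

Base case: S_1 = -21, and 5·(-3)^1 − 6 = -15 − 6 = -21.
Assume S_r = 5·(-3)^r − 6 for some r ≥ 1.
Then S_{r+1} = -3S_r − 24 = -3·(5·(-3)^r − 6) − 24 = -15·(-3)^r + 18 − 24 = 5·(-3)^{r+1} − 6.
This completes the inductive step, so S_k = 5·(-3)^k − 6 for all k ≥ 1.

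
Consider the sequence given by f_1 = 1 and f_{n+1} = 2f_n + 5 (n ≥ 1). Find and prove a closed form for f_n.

Claim: f_n = 3·2^n − 5.

Base case: f_1 = 1, and 3·2^1 − 5 = 6 − 5 = 1.
Assume f_m = 3·2^m − 5 for some m ≥ 1.
Then f_{m+1} = 2f_m + 5 = 2·(3·2^m − 5) + 5 = 6·2^m − 10 + 5 = 3·2^{m+1} − 5.
Hence f_n = 3·2^n − 5 for every n ≥ 1, by induction.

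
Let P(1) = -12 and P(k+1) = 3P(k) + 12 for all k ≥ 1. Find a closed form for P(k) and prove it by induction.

Claim: P(k) = -2·3^k − 6.

Base case: P(1) = -12, and -2·3^1 − 6 = -6 − 6 = -12.
Assume P(r) = -2·3^r − 6 for some r ≥ 1.
Then P(r+1) = 3P(r) + 12 = 3·(-2·3^r − 6) + 12 = -6·3^r − 18 + 12 = -2·3^{r+1} − 6.
So the formula holds for r+1, and by induction P(k) = -2·3^k − 6 for all k ≥ 1.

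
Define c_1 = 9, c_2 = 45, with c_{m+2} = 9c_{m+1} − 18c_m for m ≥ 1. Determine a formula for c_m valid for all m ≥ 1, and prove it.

Claim: c_m = 3^m + 6^m.

Base cases: c_1 = 9 and 3^1 + 6^1 = 9; c_2 = 45 and 3^2 + 6^2 = 45.
Assume c_j = 3^j + 6^j for all 1 ≤ j ≤ k, where k ≥ 2.
Then c_{k+1} = 9c_k − 18c_{k−1} = 9·(3^k + 6^k) − 18·(3^{k−1} + 6^{k−1}) = (9·3 − 18)3^{k−1} + (9·6 − 18)6^{k−1} = 9·3^{k−1} + 36·6^{k−1} = 3^{k+1} + 6^{k+1}.
So the formula holds for k+1, and by strong induction c_m = 3^m + 6^m for all m ≥ 1.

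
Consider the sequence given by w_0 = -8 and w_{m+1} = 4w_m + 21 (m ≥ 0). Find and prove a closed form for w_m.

Claim: w_m = -4^m − 7.

Base case: w_0 = -8, and -4^0 − 7 = -1 − 7 = -8.
Assume w_j = -4^j − 7 for some j ≥ 0.
Then w_{j+1} = 4w_j + 21 = 4·(-4^j − 7) + 21 = -4^{j+1} − 28 + 21 = -4^{j+1} − 7.
Hence w_m = -4^m − 7 for every m ≥ 0, by induction.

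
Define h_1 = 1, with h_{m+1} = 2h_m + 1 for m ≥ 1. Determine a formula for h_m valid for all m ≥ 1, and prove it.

Claim: h_m = 2^m − 1.

Base case: h_1 = 1, and 2^1 − 1 = 2 − 1 = 1.
Assume h_r = 2^r − 1 for some r ≥ 1.
Then h_{r+1} = 2h_r + 1 = 2·(2^r − 1) + 1 = 2^{r+1} − 2 + 1 = 2^{r+1} − 1.
This completes the inductive step, so h_m = 2^m − 1 for all m ≥ 1.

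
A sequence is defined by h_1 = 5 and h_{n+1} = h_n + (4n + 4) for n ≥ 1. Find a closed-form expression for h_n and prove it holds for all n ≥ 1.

Claim: h_n = 2n^2 + 2n + 1.

Base case: h_1 = 5, and 2·1^2 + 2·1 + 1 = 5.
Assume h_r = 2r^2 + 2r + 1.
Then h_{r+1} = h_r + (4r + 4) = (2r^2 + 2r + 1) + (4r + 4) = 2r^2 + 6r + 5,
and 2·(r+1)^2 + 2·(r+1) + 1 = 2r^2 + 6r + 5.
Hence h_n = 2n^2 + 2n + 1 for every n ≥ 1, by induction.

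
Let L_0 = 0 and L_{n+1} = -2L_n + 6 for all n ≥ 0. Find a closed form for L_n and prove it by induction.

Claim: L_n = -2·(-2)^n + 2.

Base case: L_0 = 0, and -2·(-2)^0 + 2 = -2 + 2 = 0.
Assume L_m = -2·(-2)^m + 2 for some m ≥ 0.
Then L_{m+1} = -2L_m + 6 = -2·(-2·(-2)^m + 2) + 6 = 4·(-2)^m − 4 + 6 = -2·(-2)^{m+1} + 2.
So the formula holds for m+1, and by induction L_n = -2·(-2)^n + 2 for all n ≥ 0.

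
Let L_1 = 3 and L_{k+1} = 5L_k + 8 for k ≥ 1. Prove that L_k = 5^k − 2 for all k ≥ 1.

Base case: L_1 = 3, and 5^1 − 2 = 5 − 2 = 3.
Assume L_j = 5^j − 2 for some j ≥ 1.
Then L_{j+1} = 5L_j + 8 = 5·(5^j − 2) + 8 = 5^{j+1} − 10 + 8 = 5^{j+1} − 2.
By induction, L_k = 5^k − 2 for all k ≥ 1.

L_k = 5^k − 2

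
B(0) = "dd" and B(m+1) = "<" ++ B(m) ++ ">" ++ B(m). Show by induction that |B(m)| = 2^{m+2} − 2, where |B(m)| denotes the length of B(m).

Base case: |B(0)| = 2, and 2^{0+2} − 2 = 2.
Assume |B(j)| = 2^{j+2} − 2.
Then |B(j+1)| = 1 + |B(j)| + 1 + |B(j)| = 2|B(j)| + 2 = 2(2^{j+2} − 2) + 2 = 2^{j+3} − 4 + 2 = 2^{j+3} − 2.
Hence |B(m)| = 2^{m+2} − 2 for every m ≥ 0, by induction.

|B(m)| = 2^{m+2} − 2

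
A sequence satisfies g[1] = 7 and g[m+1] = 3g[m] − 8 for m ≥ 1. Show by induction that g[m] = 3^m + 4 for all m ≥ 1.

Base case: g[1] = 7, and 3^1 + 4 = 3 + 4 = 7.
Assume g[j] = 3^j + 4 for some j ≥ 1.
Then g[j+1] = 3g[j] − 8 = 3·(3^j + 4) − 8 = 3^{j+1} + 12 − 8 = 3^{j+1} + 4.
Hence g[m] = 3^m + 4 for every m ≥ 1, by induction.

g[m] = 3^m + 4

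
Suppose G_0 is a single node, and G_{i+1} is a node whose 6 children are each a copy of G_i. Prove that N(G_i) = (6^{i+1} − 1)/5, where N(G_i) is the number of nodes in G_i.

Base case: N(G_0) = 1, and (6^{0+1} − 1)/5 = 1.
Assume N(G_r) = (6^{r+1} − 1)/5.
Then N(G_{r+1}) = 1 + 6N(G_r) = 1 + 6·(6^{r+1} − 1)/5 = 1 + (6^{r+2} − 6)/5 = (5 + 6^{r+2} − 6)/5 = (6^{r+2} − 1)/5.
Hence N(G_i) = (6^{i+1} − 1)/5 for every i ≥ 0, by induction.

N(G_i) = (6^{i+1} − 1)/5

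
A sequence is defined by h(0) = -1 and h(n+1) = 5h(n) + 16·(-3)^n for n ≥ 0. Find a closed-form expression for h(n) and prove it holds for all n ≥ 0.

Claim: h(n) = 5^n − 2·(-3)^n.

Base case: h(0) = -1, and 5^0 − 2·(-3)^0 = 1 − 2 = -1.
Assume h(j) = 5^j − 2·(-3)^j for some j ≥ 0.
Then h(j+1) = 5h(j) + 16·(-3)^j = 5·(5^j − 2·(-3)^j) + 16·(-3)^j = 5^{j+1} − 10·(-3)^j + 16·(-3)^j = 5^{j+1} + 6·(-3)^j = 5^{j+1} − 2·(-3)^{j+1}.
Hence h(n) = 5^n − 2·(-3)^n for every n ≥ 0, by induction.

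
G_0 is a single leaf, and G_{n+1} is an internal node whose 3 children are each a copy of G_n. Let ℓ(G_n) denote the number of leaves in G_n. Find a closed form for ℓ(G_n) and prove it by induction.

Claim: ℓ(G_n) = 3^n.

Base case: ℓ(G_0) = 1, and 3^0 = 1.
Assume ℓ(G_k) = 3^k.
Then ℓ(G_{k+1}) = 3·ℓ(G_k) = 3·3^k = 3^{k+1}.
This completes the inductive step, so ℓ(G_n) = 3^n for all n ≥ 0.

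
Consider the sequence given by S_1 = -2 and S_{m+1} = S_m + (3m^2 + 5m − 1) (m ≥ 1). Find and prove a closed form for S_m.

Claim: S_m = m^3 + m^2 − 3m − 1.

Base case: S_1 = -2, and 1^3 + 1^2 − 3·1 − 1 = -2.
Assume S_r = r^3 + r^2 − 3r − 1.
Then S_{r+1} = S_r + (3r^2 + 5r − 1) = (r^3 + r^2 − 3r − 1) + (3r^2 + 5r − 1) = r^3 + 4r^2 + 2r − 2,
and (r+1)^3 + (r+1)^2 − 3·(r+1) − 1 = r^3 + 4r^2 + 2r − 2.
This completes the inductive step, so S_m = m^3 + m^2 − 3m − 1 for all m ≥ 1.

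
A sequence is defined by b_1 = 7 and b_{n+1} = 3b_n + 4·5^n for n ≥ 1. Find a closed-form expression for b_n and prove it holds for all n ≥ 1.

Claim: b_n = -3^n + 2·5^n.

Base case: b_1 = 7, and -3^1 + 2·5^1 = -3 + 10 = 7.
Assume b_r = -3^r + 2·5^r for some r ≥ 1.
Then b_{r+1} = 3b_r + 4·5^r = 3·(-3^r + 2·5^r) + 4·5^r = -3^{r+1} + 6·5^r + 4·5^r = -3^{r+1} + 10·5^r = -3^{r+1} + 2·5^{r+1}.
Hence b_n = -3^n + 2·5^n for every n ≥ 1, by induction.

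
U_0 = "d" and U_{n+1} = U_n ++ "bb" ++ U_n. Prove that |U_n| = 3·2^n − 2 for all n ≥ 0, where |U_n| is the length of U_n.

Base case: |U_0| = 1, and 3·2^0 − 2 = 1.
Assume |U_m| = 3·2^m − 2.
Then |U_{m+1}| = |U_m| + 2 + |U_m| = 2|U_m| + 2 = 2(3·2^m − 2) + 2 = 3·2^{m+1} − 4 + 2 = 3·2^{m+1} − 2.
So the formula holds for m+1, and by induction |U_n| = 3·2^n − 2 for all n ≥ 0.

|U_n| = 3·2^n − 2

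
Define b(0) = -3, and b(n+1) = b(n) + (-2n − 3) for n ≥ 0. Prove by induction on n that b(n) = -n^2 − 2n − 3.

Base case: b(0) = -3, and -0^2 − 2·0 − 3 = -3.
Assume b(k) = -k^2 − 2k − 3.
Then b(k+1) = b(k) + (-2k − 3) = (-k^2 − 2k − 3) + (-2k − 3) = -k^2 − 4k − 6,
and -(k+1)^2 − 2·(k+1) − 3 = -k^2 − 4k − 6.
This completes the inductive step, so b(n) = -n^2 − 2n − 3 for all n ≥ 0.

b(n) = -n^2 − 2n − 3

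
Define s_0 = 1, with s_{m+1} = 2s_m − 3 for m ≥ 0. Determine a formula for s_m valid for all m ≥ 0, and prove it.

Claim: s_m = -2^{m+1} + 3.

Base case: s_0 = 1, and -2^{0+1} + 3 = -2 + 3 = 1.
Assume s_r = -2^{r+1} + 3 for some r ≥ 0.
Then s_{r+1} = 2s_r − 3 = 2·(-2^{r+1} + 3) − 3 = -2^{r+2} + 6 − 3 = -2^{r+2} + 3.
Hence s_m = -2^{m+1} + 3 for every m ≥ 0, by induction.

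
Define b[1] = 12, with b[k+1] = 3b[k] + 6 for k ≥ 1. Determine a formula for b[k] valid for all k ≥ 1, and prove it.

Claim: b[k] = 5·3^k − 3.

Base case: b[1] = 12, and 5·3^1 − 3 = 15 − 3 = 12.
Assume b[m] = 5·3^m − 3 for some m ≥ 1.
Then b[m+1] = 3b[m] + 6 = 3·(5·3^m − 3) + 6 = 15·3^m − 9 + 6 = 5·3^{m+1} − 3.
So the formula holds for m+1, and by induction b[k] = 5·3^k − 3 for all k ≥ 1.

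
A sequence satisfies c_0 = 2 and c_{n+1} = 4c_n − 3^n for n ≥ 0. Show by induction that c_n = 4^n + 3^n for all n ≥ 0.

Base case: c_0 = 2, and 4^0 + 3^0 = 1 + 1 = 2.
Assume c_k = 4^k + 3^k for some k ≥ 0.
Then c_{k+1} = 4c_k − 3^k = 4·(4^k + 3^k) − 3^k = 4^{k+1} + 4·3^k − 3^k = 4^{k+1} + 3·3^k = 4^{k+1} + 3^{k+1}.
So the formula holds for k+1, and by induction c_n = 4^n + 3^n for all n ≥ 0.

c_n = 4^n + 3^n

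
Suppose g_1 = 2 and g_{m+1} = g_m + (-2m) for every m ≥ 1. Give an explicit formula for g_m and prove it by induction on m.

Claim: g_m = -m^2 + m + 2.

Base case: g_1 = 2, and -1^2 + 1 + 2 = 2.
Assume g_j = -j^2 + j + 2.
Then g_{j+1} = g_j + (-2j) = (-j^2 + j + 2) + (-2j) = -j^2 − j + 2,
and -(j+1)^2 + (j+1) + 2 = -j^2 − j + 2.
This completes the inductive step, so g_m = -m^2 + m + 2 for all m ≥ 1.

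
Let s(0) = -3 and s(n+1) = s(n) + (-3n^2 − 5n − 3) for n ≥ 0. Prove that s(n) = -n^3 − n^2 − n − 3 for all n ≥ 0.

Base case: s(0) = -3, and -0^3 − 0^2 − 0 − 3 = -3.
Assume s(r) = -r^3 − r^2 − r − 3.
Then s(r+1) = s(r) + (-3r^2 − 5r − 3) = (-r^3 − r^2 − r − 3) + (-3r^2 − 5r − 3) = -r^3 − 4r^2 − 6r − 6,
and -(r+1)^3 − (r+1)^2 − (r+1) − 3 = -r^3 − 4r^2 − 6r − 6.
By induction, s(n) = -n^3 − n^2 − n − 3 for all n ≥ 0.

s(n) = -n^3 − n^2 − n − 3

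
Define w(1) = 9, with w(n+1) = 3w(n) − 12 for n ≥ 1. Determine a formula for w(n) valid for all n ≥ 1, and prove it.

Claim: w(n) = 3^n + 6.

Base case: w(1) = 9, and 3^1 + 6 = 3 + 6 = 9.
Assume w(m) = 3^m + 6 for some m ≥ 1.
Then w(m+1) = 3w(m) − 12 = 3·(3^m + 6) − 12 = 3^{m+1} + 18 − 12 = 3^{m+1} + 6.
This completes the inductive step, so w(n) = 3^n + 6 for all n ≥ 1.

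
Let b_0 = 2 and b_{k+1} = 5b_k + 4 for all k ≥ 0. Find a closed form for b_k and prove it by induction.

Claim: b_k = 3·5^k − 1.

Base case: b_0 = 2, and 3·5^0 − 1 = 3 − 1 = 2.
Assume b_r = 3·5^r − 1 for some r ≥ 0.
Then b_{r+1} = 5b_r + 4 = 5·(3·5^r − 1) + 4 = 15·5^r − 5 + 4 = 3·5^{r+1} − 1.
This completes the inductive step, so b_k = 3·5^k − 1 for all k ≥ 0.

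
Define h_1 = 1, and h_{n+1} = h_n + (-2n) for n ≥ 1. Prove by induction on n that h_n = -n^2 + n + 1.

Base case: h_1 = 1, and -1^2 + 1 + 1 = 1.
Assume h_j = -j^2 + j + 1.
Then h_{j+1} = h_j + (-2j) = (-j^2 + j + 1) + (-2j) = -j^2 − j + 1,
and -(j+1)^2 + (j+1) + 1 = -j^2 − j + 1.
This completes the inductive step, so h_n = -n^2 + n + 1 for all n ≥ 1.

h_n = -n^2 + n + 1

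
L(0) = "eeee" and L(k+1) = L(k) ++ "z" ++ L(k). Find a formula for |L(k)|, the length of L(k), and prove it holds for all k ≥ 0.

Claim: |L(k)| = 5·2^k − 1.

Base case: |L(0)| = 4, and 5·2^0 − 1 = 4.
Assume |L(m)| = 5·2^m − 1.
Then |L(m+1)| = |L(m)| + 1 + |L(m)| = 2|L(m)| + 1 = 2(5·2^m − 1) + 1 = 5·2^{m+1} − 2 + 1 = 5·2^{m+1} − 1.
Hence |L(k)| = 5·2^k − 1 for every k ≥ 0, by induction.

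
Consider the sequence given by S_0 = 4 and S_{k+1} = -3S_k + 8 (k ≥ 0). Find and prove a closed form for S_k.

Claim: S_k = 2·(-3)^k + 2.

Base case: S_0 = 4, and 2·(-3)^0 + 2 = 2 + 2 = 4.
Assume S_m = 2·(-3)^m + 2 for some m ≥ 0.
Then S_{m+1} = -3S_m + 8 = -3·(2·(-3)^m + 2) + 8 = -6·(-3)^m − 6 + 8 = 2·(-3)^{m+1} + 2.
So the formula holds for m+1, and by induction S_k = 2·(-3)^k + 2 for all k ≥ 0.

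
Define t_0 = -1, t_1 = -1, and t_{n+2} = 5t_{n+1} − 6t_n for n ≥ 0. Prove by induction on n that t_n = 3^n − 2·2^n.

Base cases: t_0 = -1 and 3^0 − 2·2^0 = -1; t_1 = -1 and 3^1 − 2·2^1 = -1.
Assume t_i = 3^i − 2·2^i for all 0 ≤ i ≤ j, where j ≥ 1.
Then t_{j+1} = 5t_j − 6t_{j−1} = 5·(3^j − 2·2^j) − 6·(3^{j−1} − 2·2^{j−1}) = (5·3 − 6)3^{j−1} − 2·(5·2 − 6)2^{j−1} = 9·3^{j−1} − 8·2^{j−1} = 3^{j+1} − 2·2^{j+1}.
This completes the inductive step, so t_n = 3^n − 2·2^n for all n ≥ 0.

t_n = 3^n − 2·2^n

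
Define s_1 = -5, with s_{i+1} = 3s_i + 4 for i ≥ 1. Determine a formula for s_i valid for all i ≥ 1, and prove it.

Claim: s_i = -3^i − 2.

Base case: s_1 = -5, and -3^1 − 2 = -3 − 2 = -5.
Assume s_r = -3^r − 2 for some r ≥ 1.
Then s_{r+1} = 3s_r + 4 = 3·(-3^r − 2) + 4 = -3^{r+1} − 6 + 4 = -3^{r+1} − 2.
Hence s_i = -3^i − 2 for every i ≥ 1, by induction.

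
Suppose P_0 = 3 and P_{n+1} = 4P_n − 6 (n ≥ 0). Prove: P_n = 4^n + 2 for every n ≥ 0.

Base case: P_0 = 3, and 4^0 + 2 = 1 + 2 = 3.
Assume P_j = 4^j + 2 for some j ≥ 0.
Then P_{j+1} = 4P_j − 6 = 4·(4^j + 2) − 6 = 4^{j+1} + 8 − 6 = 4^{j+1} + 2.
This completes the inductive step, so P_n = 4^n + 2 for all n ≥ 0.

P_n = 4^n + 2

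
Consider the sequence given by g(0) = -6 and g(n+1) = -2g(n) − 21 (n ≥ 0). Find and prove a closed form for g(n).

Claim: g(n) = (-2)^n − 7.

Base case: g(0) = -6, and (-2)^0 − 7 = 1 − 7 = -6.
Assume g(k) = (-2)^k − 7 for some k ≥ 0.
Then g(k+1) = -2g(k) − 21 = -2·((-2)^k − 7) − 21 = -2·(-2)^k + 14 − 21 = (-2)^{k+1} − 7.
This completes the inductive step, so g(n) = (-2)^n − 7 for all n ≥ 0.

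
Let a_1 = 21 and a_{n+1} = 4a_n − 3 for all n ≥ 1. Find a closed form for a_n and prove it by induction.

Claim: a_n = 5·4^n + 1.

Base case: a_1 = 21, and 5·4^1 + 1 = 20 + 1 = 21.
Assume a_m = 5·4^m + 1 for some m ≥ 1.
Then a_{m+1} = 4a_m − 3 = 4·(5·4^m + 1) − 3 = 20·4^m + 4 − 3 = 5·4^{m+1} + 1.
Hence a_n = 5·4^n + 1 for every n ≥ 1, by induction.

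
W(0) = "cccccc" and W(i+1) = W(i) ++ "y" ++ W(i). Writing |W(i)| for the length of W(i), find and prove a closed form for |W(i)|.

Claim: |W(i)| = 7·2^i − 1.

Base case: |W(0)| = 6, and 7·2^0 − 1 = 6.
Assume |W(r)| = 7·2^r − 1.
Then |W(r+1)| = |W(r)| + 1 + |W(r)| = 2|W(r)| + 1 = 2(7·2^r − 1) + 1 = 7·2^{r+1} − 2 + 1 = 7·2^{r+1} − 1.
Hence |W(i)| = 7·2^i − 1 for every i ≥ 0, by induction.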